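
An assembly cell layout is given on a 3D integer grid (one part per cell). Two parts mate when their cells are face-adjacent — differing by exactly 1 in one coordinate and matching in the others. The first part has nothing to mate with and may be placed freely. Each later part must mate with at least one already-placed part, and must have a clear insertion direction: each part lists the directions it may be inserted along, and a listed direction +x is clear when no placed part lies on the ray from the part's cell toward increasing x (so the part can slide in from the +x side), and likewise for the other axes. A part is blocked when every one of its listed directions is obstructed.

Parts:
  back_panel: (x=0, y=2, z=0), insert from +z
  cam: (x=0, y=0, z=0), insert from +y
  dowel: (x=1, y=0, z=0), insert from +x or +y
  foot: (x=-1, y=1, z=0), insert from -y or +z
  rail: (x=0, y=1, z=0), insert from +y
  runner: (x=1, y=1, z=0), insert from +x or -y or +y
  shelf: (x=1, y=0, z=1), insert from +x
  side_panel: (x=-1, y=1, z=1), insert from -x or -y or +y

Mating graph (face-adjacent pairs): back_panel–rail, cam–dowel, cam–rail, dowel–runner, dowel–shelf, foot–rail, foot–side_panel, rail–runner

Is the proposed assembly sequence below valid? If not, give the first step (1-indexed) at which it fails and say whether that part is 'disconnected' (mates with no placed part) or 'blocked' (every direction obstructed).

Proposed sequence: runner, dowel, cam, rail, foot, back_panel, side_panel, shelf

Valid

1. runner@(1, 1, 0) [+x clear] — {runner}
2. dowel@(1, 0, 0) [+x clear] — {dowel, runner}
3. cam@(0, 0, 0) [+y clear] — {cam, dowel, runner}
4. rail@(0, 1, 0) [+y clear] — {cam, dowel, rail, runner}
5. foot@(-1, 1, 0) [-y clear] — {cam, dowel, foot, rail, runner}
6. back_panel@(0, 2, 0) [+z clear] — {back_panel, cam, dowel, foot, rail, runner}
7. side_panel@(-1, 1, 1) [-x clear] — {back_panel, cam, dowel, foot, rail, runner, side_panel}
8. shelf@(1, 0, 1) [+x clear] — {back_panel, cam, dowel, foot, rail, runner, shelf, side_panel}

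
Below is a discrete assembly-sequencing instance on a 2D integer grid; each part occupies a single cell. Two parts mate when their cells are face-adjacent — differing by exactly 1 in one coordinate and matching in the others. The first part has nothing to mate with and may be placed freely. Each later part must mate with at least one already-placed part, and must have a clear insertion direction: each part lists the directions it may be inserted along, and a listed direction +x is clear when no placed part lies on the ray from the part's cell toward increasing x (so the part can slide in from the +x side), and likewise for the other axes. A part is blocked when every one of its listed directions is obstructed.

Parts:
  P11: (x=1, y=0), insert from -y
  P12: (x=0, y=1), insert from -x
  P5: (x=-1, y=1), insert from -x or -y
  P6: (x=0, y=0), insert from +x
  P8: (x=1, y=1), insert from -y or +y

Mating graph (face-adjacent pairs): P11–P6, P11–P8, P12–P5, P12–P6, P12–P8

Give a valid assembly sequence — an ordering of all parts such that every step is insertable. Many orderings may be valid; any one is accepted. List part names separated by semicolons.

P8; P12; P6; P11; P5

1. P8@(1, 1) [-y clear] — {P8}
2. P12@(0, 1) [-x clear] — {P12, P8}
3. P6@(0, 0) [+x clear] — {P12, P6, P8}
4. P11@(1, 0) [-y clear] — {P11, P12, P6, P8}
5. P5@(-1, 1) [-x clear] — {P11, P12, P5, P6, P8}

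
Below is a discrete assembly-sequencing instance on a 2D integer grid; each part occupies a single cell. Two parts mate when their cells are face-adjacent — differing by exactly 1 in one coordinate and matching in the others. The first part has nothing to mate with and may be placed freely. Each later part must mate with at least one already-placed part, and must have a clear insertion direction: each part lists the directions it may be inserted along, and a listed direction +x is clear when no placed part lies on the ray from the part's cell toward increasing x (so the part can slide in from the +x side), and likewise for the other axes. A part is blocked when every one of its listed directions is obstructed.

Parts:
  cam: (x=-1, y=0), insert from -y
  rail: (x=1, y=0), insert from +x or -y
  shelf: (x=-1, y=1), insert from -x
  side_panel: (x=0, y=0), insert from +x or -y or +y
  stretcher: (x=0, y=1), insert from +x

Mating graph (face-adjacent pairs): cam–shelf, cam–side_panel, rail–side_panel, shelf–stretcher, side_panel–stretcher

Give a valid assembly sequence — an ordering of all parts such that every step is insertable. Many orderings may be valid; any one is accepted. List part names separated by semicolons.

side_panel; rail; stretcher; shelf; cam

1. side_panel@(0, 0) [+x clear] — {side_panel}
2. rail@(1, 0) [+x clear] — {rail, side_panel}
3. stretcher@(0, 1) [+x clear] — {rail, side_panel, stretcher}
4. shelf@(-1, 1) [-x clear] — {rail, shelf, side_panel, stretcher}
5. cam@(-1, 0) [-y clear] — {cam, rail, shelf, side_panel, stretcher}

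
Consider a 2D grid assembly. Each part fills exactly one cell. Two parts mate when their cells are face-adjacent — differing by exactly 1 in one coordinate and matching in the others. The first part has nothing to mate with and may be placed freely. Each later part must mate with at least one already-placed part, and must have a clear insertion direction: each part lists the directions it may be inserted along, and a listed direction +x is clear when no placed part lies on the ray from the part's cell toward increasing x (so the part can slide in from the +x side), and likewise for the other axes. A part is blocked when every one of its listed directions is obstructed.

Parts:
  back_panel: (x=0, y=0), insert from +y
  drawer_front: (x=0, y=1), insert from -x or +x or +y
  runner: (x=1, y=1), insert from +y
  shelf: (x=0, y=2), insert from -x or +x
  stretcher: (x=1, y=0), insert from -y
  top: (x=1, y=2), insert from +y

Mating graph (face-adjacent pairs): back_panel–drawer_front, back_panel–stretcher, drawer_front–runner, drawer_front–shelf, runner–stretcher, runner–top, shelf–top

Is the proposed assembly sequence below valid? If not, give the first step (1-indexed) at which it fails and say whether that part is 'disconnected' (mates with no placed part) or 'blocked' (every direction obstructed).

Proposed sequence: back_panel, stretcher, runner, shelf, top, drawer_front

1. back_panel@(0, 0) [+y clear] — {back_panel}
2. stretcher@(1, 0) [-y clear] — {back_panel, stretcher}
3. runner@(1, 1) [+y clear] — {back_panel, runner, stretcher}
4. shelf@(0, 2) — no placed neighbour ⇒ disconnected

Invalid at step 4 (disconnected)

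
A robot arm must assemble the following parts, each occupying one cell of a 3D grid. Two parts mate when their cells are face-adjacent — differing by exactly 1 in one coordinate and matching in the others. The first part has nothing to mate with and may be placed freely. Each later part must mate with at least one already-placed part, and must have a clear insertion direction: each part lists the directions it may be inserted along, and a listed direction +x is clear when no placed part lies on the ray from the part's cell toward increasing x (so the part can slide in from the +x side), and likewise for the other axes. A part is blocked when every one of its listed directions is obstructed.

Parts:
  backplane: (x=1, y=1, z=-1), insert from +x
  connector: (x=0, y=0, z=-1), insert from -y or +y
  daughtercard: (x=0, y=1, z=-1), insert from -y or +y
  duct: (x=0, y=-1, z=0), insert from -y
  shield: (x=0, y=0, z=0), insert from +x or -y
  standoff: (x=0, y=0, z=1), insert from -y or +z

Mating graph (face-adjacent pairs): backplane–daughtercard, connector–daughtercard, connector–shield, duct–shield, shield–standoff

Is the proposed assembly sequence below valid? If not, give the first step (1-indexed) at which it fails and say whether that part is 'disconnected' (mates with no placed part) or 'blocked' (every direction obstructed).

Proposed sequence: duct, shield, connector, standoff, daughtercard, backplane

1. duct@(0, -1, 0) [-y clear] — {duct}
2. shield@(0, 0, 0) [+x clear] — {duct, shield}
3. connector@(0, 0, -1) [-y clear] — {connector, duct, shield}
4. standoff@(0, 0, 1) [-y clear] — {connector, duct, shield, standoff}
5. daughtercard@(0, 1, -1) [+y clear] — {connector, daughtercard, duct, shield, standoff}
6. backplane@(1, 1, -1) [+x clear] — {backplane, connector, daughtercard, duct, shield, standoff}

Valid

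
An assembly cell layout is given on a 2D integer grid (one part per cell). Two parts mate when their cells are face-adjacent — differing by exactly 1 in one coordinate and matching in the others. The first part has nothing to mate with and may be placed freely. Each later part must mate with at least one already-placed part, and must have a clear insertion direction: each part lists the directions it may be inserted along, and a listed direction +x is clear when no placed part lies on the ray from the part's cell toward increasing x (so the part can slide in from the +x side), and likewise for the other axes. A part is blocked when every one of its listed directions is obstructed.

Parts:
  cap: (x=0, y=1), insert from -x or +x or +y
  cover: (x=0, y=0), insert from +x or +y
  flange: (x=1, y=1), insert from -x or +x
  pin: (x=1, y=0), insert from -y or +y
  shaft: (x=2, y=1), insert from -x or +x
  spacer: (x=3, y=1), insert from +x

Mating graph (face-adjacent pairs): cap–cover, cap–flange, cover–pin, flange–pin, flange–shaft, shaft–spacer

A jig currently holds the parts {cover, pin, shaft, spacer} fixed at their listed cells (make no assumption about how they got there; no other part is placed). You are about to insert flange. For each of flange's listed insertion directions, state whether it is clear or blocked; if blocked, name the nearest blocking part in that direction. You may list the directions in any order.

-x: ray from flange(1, 1) has no placed part ⇒ clear
+x: nearest on ray is shaft@(2, 1) ⇒ blocked

+x: blocked by shaft; -x: clear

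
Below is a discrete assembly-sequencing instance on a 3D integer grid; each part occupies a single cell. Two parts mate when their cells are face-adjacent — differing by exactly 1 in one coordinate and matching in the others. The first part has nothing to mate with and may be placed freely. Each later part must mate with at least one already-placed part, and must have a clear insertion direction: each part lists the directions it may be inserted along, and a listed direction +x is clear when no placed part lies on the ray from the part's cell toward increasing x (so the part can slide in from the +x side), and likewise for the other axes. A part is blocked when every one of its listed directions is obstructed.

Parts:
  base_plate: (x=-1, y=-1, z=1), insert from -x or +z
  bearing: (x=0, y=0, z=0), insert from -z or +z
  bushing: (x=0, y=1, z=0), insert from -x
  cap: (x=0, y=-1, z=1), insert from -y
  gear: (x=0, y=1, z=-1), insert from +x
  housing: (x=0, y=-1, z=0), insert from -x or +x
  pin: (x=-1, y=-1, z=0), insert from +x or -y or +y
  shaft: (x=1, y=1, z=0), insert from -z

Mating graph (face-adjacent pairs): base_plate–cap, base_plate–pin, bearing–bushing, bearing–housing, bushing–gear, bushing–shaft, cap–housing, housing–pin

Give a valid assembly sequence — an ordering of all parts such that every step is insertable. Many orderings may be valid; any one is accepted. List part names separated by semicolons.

bushing; gear; shaft; bearing; housing; cap; pin; base_plate

1. bushing@(0, 1, 0) [-x clear] — {bushing}
2. gear@(0, 1, -1) [+x clear] — {bushing, gear}
3. shaft@(1, 1, 0) [-z clear] — {bushing, gear, shaft}
4. bearing@(0, 0, 0) [-z clear] — {bearing, bushing, gear, shaft}
5. housing@(0, -1, 0) [-x clear] — {bearing, bushing, gear, housing, shaft}
6. cap@(0, -1, 1) [-y clear] — {bearing, bushing, cap, gear, housing, shaft}
7. pin@(-1, -1, 0) [-y clear] — {bearing, bushing, cap, gear, housing, pin, shaft}
8. base_plate@(-1, -1, 1) [-x clear] — {base_plate, bearing, bushing, cap, gear, housing, pin, shaft}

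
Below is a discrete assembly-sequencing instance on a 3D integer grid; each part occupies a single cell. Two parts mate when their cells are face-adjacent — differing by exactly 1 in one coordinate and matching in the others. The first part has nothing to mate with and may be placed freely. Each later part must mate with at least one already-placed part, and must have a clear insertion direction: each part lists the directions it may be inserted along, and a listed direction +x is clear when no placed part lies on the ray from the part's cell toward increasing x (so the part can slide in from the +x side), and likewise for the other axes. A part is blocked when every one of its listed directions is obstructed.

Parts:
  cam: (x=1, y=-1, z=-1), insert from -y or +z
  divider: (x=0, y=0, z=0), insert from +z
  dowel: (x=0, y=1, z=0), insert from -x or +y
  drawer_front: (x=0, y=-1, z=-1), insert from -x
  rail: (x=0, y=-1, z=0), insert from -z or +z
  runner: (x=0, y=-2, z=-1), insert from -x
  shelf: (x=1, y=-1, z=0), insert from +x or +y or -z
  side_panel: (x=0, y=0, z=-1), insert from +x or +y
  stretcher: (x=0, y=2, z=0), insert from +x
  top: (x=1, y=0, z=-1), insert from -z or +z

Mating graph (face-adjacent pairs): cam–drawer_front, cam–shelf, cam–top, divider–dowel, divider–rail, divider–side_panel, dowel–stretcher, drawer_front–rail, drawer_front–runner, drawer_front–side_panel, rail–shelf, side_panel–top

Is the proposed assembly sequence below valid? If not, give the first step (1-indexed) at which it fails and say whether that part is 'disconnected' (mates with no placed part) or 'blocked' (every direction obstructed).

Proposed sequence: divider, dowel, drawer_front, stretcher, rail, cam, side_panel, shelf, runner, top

1. divider@(0, 0, 0) [+z clear] — {divider}
2. dowel@(0, 1, 0) [-x clear] — {divider, dowel}
3. drawer_front@(0, -1, -1) — no placed neighbour ⇒ disconnected

Invalid at step 3 (disconnected)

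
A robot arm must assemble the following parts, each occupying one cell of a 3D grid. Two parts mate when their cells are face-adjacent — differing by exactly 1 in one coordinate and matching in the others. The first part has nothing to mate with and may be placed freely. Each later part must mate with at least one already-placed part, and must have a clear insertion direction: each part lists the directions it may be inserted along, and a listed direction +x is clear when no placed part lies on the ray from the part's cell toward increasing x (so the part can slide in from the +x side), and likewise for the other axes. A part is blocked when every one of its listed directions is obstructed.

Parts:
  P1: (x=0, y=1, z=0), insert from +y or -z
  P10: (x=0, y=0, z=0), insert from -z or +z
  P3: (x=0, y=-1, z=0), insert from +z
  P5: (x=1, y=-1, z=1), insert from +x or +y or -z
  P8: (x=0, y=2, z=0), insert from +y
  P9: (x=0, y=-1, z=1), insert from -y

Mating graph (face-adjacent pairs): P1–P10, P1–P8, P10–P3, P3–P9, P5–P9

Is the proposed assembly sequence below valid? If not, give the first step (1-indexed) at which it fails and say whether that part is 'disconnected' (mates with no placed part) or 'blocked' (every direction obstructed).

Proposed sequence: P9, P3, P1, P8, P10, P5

Invalid at step 2 (blocked)

1. P9@(0, -1, 1) [-y clear] — {P9}
2. P3@(0, -1, 0) — +z all obstructed ⇒ blocked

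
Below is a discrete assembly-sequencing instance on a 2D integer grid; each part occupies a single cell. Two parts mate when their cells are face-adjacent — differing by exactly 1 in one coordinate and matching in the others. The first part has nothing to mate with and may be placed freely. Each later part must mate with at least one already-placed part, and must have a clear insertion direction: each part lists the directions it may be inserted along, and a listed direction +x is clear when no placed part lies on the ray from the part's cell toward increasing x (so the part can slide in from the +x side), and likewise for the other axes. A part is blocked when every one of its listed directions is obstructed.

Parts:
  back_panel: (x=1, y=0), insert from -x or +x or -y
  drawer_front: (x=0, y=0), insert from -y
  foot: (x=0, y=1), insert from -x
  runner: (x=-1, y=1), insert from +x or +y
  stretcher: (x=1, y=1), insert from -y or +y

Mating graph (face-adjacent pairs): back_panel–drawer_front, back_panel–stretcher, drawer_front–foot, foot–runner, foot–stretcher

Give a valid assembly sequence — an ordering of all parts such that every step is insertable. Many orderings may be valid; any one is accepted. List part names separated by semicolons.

1. stretcher@(1, 1) [-y clear] — {stretcher}
2. foot@(0, 1) [-x clear] — {foot, stretcher}
3. runner@(-1, 1) [+y clear] — {foot, runner, stretcher}
4. drawer_front@(0, 0) [-y clear] — {drawer_front, foot, runner, stretcher}
5. back_panel@(1, 0) [+x clear] — {back_panel, drawer_front, foot, runner, stretcher}

stretcher; foot; runner; drawer_front; back_panel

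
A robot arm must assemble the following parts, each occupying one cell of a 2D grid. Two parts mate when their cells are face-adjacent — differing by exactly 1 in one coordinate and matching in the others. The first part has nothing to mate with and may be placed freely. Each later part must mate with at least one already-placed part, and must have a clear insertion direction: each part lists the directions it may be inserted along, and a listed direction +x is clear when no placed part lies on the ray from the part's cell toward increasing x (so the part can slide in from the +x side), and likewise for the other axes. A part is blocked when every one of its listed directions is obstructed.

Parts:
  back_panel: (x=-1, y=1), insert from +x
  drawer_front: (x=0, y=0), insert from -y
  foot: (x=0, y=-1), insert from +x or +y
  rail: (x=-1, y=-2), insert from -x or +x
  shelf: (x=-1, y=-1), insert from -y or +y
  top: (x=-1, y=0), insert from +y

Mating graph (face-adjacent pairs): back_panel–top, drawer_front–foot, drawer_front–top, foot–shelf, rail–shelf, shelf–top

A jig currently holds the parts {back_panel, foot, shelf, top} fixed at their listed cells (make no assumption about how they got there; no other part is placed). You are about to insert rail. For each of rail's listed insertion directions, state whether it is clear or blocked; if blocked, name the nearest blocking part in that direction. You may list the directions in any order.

+x: clear; -x: clear

-x: ray from rail(-1, -2) has no placed part ⇒ clear
+x: ray from rail(-1, -2) has no placed part ⇒ clear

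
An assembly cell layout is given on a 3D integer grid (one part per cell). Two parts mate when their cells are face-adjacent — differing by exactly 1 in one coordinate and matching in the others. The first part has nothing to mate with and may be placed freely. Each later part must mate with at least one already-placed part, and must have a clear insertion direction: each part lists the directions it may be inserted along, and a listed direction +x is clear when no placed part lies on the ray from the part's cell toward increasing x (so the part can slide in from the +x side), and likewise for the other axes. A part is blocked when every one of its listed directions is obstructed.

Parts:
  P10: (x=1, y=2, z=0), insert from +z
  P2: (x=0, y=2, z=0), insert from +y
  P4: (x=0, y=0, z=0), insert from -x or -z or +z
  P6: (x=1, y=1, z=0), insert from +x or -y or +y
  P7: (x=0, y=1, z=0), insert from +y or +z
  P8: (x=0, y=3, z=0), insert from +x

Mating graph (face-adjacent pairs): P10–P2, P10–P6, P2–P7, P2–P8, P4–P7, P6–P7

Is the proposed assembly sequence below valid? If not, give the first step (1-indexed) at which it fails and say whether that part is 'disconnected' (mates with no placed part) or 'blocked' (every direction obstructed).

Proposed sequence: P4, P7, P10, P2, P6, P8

Invalid at step 3 (disconnected)

1. P4@(0, 0, 0) [-x clear] — {P4}
2. P7@(0, 1, 0) [+y clear] — {P4, P7}
3. P10@(1, 2, 0) — no placed neighbour ⇒ disconnected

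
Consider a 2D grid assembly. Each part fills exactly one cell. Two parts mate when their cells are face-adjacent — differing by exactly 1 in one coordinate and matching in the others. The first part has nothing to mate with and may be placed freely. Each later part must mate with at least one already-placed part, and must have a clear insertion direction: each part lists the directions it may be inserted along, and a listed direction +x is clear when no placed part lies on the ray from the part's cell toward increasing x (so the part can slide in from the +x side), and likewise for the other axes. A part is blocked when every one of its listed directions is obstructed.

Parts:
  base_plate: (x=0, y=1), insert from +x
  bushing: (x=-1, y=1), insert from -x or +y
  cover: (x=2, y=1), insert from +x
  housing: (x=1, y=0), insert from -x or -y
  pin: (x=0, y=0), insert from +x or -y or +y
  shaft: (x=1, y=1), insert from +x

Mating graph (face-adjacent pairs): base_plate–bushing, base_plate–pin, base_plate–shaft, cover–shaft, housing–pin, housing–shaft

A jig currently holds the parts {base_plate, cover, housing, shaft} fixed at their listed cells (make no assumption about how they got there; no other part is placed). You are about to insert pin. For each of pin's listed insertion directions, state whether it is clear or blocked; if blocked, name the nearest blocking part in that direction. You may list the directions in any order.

+x: nearest on ray is housing@(1, 0) ⇒ blocked
-y: ray from pin(0, 0) has no placed part ⇒ clear
+y: nearest on ray is base_plate@(0, 1) ⇒ blocked

+x: blocked by housing; +y: blocked by base_plate; -y: clear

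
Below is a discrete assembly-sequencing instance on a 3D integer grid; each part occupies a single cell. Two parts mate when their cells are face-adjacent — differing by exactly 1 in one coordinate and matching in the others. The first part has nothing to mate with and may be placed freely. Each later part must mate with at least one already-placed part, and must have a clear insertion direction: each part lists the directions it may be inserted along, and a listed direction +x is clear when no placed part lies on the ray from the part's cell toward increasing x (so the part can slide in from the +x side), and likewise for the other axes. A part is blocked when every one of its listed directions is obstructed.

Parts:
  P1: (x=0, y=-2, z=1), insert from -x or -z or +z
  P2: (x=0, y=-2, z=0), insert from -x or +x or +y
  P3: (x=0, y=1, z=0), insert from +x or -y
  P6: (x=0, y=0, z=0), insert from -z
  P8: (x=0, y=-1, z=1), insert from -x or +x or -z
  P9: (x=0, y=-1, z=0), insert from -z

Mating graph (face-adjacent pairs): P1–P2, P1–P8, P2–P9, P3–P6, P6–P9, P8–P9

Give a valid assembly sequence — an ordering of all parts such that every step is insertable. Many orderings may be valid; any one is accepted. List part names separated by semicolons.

P8; P9; P2; P6; P3; P1

1. P8@(0, -1, 1) [-x clear] — {P8}
2. P9@(0, -1, 0) [-z clear] — {P8, P9}
3. P2@(0, -2, 0) [-x clear] — {P2, P8, P9}
4. P6@(0, 0, 0) [-z clear] — {P2, P6, P8, P9}
5. P3@(0, 1, 0) [+x clear] — {P2, P3, P6, P8, P9}
6. P1@(0, -2, 1) [-x clear] — {P1, P2, P3, P6, P8, P9}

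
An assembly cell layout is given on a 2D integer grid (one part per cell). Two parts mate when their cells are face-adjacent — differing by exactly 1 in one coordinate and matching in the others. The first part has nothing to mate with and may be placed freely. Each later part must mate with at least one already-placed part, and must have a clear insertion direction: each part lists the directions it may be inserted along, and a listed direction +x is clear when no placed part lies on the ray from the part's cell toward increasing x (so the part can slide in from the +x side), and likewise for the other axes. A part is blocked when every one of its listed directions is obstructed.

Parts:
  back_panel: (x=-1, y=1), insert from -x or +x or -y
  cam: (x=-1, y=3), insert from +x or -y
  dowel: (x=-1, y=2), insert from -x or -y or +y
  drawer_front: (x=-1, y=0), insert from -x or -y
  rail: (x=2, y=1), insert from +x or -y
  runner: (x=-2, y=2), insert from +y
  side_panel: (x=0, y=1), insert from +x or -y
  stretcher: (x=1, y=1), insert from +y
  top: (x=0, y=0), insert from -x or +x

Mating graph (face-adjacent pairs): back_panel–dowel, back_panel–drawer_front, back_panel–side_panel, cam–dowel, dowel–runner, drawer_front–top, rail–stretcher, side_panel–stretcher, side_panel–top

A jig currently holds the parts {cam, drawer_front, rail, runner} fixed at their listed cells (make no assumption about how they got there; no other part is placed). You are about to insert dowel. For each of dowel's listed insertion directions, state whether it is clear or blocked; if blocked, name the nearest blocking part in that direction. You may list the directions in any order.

-x: nearest on ray is runner@(-2, 2) ⇒ blocked
-y: nearest on ray is drawer_front@(-1, 0) ⇒ blocked
+y: nearest on ray is cam@(-1, 3) ⇒ blocked

+y: blocked by cam; -x: blocked by runner; -y: blocked by drawer_front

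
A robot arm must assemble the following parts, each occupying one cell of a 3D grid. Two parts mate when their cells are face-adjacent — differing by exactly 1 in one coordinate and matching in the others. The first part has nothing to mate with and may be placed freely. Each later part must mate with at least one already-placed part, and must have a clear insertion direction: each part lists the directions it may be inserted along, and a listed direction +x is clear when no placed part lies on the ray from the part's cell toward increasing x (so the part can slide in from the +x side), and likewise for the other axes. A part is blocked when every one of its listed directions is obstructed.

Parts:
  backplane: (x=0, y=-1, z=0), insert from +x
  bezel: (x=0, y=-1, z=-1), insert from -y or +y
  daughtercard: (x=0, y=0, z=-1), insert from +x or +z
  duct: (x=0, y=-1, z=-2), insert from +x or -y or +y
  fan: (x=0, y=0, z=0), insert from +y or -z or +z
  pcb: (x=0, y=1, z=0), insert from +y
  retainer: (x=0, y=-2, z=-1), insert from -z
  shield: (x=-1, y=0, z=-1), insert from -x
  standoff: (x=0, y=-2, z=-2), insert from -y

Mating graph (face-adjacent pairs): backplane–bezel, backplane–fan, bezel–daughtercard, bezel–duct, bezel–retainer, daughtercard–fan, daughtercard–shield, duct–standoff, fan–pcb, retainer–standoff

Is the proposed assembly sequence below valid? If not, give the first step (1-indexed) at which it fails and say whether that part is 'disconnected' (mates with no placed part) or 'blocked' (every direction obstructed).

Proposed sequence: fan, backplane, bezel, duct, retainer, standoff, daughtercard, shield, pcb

Valid

1. fan@(0, 0, 0) [+y clear] — {fan}
2. backplane@(0, -1, 0) [+x clear] — {backplane, fan}
3. bezel@(0, -1, -1) [-y clear] — {backplane, bezel, fan}
4. duct@(0, -1, -2) [+x clear] — {backplane, bezel, duct, fan}
5. retainer@(0, -2, -1) [-z clear] — {backplane, bezel, duct, fan, retainer}
6. standoff@(0, -2, -2) [-y clear] — {backplane, bezel, duct, fan, retainer, standoff}
7. daughtercard@(0, 0, -1) [+x clear] — {backplane, bezel, daughtercard, duct, fan, retainer, standoff}
8. shield@(-1, 0, -1) [-x clear] — {backplane, bezel, daughtercard, duct, fan, retainer, shield, standoff}
9. pcb@(0, 1, 0) [+y clear] — {backplane, bezel, daughtercard, duct, fan, pcb, retainer, shield, standoff}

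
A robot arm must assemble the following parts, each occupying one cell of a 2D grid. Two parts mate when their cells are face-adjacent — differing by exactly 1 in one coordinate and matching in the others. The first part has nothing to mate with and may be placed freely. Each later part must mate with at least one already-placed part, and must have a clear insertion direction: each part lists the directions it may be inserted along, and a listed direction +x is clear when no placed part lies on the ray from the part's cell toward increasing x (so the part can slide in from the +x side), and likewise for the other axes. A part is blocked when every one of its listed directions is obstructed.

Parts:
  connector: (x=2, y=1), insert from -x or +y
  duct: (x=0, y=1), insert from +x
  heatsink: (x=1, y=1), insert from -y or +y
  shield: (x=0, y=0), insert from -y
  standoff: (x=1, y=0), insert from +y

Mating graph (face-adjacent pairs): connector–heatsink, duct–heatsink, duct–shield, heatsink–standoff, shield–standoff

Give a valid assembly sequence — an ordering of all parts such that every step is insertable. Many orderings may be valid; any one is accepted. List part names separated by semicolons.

duct; shield; standoff; heatsink; connector

1. duct@(0, 1) [+x clear] — {duct}
2. shield@(0, 0) [-y clear] — {duct, shield}
3. standoff@(1, 0) [+y clear] — {duct, shield, standoff}
4. heatsink@(1, 1) [+y clear] — {duct, heatsink, shield, standoff}
5. connector@(2, 1) [+y clear] — {connector, duct, heatsink, shield, standoff}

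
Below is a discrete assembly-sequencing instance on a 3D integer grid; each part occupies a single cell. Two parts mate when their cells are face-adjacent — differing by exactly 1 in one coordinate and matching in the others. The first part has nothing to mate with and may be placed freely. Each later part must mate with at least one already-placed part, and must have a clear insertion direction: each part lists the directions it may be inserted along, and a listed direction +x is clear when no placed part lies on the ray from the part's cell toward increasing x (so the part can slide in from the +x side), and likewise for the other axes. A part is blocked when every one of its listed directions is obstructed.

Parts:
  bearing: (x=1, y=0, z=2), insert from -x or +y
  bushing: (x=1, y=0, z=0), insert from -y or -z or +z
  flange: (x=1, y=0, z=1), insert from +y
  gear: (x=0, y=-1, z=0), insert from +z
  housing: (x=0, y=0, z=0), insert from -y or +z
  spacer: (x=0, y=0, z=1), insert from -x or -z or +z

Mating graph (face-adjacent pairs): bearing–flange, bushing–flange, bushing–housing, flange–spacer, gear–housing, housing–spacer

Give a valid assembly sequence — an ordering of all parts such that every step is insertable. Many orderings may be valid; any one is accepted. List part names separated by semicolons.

gear; housing; spacer; flange; bearing; bushing

1. gear@(0, -1, 0) [+z clear] — {gear}
2. housing@(0, 0, 0) [+z clear] — {gear, housing}
3. spacer@(0, 0, 1) [-x clear] — {gear, housing, spacer}
4. flange@(1, 0, 1) [+y clear] — {flange, gear, housing, spacer}
5. bearing@(1, 0, 2) [-x clear] — {bearing, flange, gear, housing, spacer}
6. bushing@(1, 0, 0) [-y clear] — {bearing, bushing, flange, gear, housing, spacer}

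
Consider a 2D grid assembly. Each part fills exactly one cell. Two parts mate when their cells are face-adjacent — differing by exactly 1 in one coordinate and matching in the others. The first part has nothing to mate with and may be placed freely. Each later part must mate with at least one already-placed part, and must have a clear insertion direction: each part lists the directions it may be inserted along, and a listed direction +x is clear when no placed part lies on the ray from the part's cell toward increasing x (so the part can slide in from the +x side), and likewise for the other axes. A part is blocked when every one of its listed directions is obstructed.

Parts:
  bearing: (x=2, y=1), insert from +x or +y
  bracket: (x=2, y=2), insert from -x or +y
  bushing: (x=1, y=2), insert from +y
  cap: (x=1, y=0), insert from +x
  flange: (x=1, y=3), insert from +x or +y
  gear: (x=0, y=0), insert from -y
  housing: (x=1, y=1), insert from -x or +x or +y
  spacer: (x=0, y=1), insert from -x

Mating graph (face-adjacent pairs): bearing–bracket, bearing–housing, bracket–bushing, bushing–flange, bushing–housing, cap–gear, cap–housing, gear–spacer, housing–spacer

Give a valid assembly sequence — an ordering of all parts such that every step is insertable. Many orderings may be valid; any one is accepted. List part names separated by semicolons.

cap; gear; spacer; housing; bearing; bracket; bushing; flange

1. cap@(1, 0) [+x clear] — {cap}
2. gear@(0, 0) [-y clear] — {cap, gear}
3. spacer@(0, 1) [-x clear] — {cap, gear, spacer}
4. housing@(1, 1) [+x clear] — {cap, gear, housing, spacer}
5. bearing@(2, 1) [+x clear] — {bearing, cap, gear, housing, spacer}
6. bracket@(2, 2) [-x clear] — {bearing, bracket, cap, gear, housing, spacer}
7. bushing@(1, 2) [+y clear] — {bearing, bracket, bushing, cap, gear, housing, spacer}
8. flange@(1, 3) [+x clear] — {bearing, bracket, bushing, cap, flange, gear, housing, spacer}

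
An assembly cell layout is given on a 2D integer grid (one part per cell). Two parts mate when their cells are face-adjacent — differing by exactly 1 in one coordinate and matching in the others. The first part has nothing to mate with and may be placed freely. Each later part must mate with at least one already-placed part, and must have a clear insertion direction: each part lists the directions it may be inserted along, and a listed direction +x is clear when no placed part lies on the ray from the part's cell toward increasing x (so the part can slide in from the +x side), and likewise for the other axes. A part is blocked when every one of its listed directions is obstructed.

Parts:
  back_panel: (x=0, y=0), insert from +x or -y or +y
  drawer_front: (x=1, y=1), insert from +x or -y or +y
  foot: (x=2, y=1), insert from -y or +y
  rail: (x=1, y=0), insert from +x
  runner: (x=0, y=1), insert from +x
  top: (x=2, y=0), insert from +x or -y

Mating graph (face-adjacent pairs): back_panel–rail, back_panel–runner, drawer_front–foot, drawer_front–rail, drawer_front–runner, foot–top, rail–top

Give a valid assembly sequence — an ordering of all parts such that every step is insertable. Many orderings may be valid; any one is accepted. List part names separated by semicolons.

back_panel; rail; runner; drawer_front; foot; top

1. back_panel@(0, 0) [+x clear] — {back_panel}
2. rail@(1, 0) [+x clear] — {back_panel, rail}
3. runner@(0, 1) [+x clear] — {back_panel, rail, runner}
4. drawer_front@(1, 1) [+x clear] — {back_panel, drawer_front, rail, runner}
5. foot@(2, 1) [-y clear] — {back_panel, drawer_front, foot, rail, runner}
6. top@(2, 0) [+x clear] — {back_panel, drawer_front, foot, rail, runner, top}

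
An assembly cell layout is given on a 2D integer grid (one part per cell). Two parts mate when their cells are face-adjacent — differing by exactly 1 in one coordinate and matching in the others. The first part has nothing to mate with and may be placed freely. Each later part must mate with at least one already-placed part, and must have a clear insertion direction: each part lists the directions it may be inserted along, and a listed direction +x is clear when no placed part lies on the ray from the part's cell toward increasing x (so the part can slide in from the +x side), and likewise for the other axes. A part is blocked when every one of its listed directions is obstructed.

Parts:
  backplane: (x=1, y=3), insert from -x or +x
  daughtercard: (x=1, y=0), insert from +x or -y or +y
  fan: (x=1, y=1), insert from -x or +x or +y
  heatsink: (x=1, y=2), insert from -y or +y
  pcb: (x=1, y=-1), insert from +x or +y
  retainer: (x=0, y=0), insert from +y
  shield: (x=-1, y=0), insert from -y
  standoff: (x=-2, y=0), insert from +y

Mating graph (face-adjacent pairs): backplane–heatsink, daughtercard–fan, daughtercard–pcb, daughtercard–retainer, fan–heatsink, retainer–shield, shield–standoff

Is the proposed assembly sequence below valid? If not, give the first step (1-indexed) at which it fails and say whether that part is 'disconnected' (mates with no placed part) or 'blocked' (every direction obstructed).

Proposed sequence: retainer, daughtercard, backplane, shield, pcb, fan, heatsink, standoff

Invalid at step 3 (disconnected)

1. retainer@(0, 0) [+y clear] — {retainer}
2. daughtercard@(1, 0) [+x clear] — {daughtercard, retainer}
3. backplane@(1, 3) — no placed neighbour ⇒ disconnected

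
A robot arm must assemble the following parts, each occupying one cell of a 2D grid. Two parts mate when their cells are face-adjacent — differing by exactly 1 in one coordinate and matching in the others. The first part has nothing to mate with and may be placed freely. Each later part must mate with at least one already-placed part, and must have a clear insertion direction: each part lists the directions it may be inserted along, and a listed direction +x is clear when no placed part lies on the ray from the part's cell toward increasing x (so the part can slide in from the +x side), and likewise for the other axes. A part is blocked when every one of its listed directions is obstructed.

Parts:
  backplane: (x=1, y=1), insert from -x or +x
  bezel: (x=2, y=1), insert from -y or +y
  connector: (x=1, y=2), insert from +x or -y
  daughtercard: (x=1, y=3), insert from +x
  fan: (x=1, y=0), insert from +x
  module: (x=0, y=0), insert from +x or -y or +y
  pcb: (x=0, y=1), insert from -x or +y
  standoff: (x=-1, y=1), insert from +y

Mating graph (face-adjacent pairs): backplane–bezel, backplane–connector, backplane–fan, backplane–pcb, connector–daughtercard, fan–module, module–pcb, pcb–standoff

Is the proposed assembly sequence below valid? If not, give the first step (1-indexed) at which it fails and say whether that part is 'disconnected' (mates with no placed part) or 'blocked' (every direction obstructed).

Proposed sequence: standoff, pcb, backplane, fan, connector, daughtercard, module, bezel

Valid

1. standoff@(-1, 1) [+y clear] — {standoff}
2. pcb@(0, 1) [+y clear] — {pcb, standoff}
3. backplane@(1, 1) [+x clear] — {backplane, pcb, standoff}
4. fan@(1, 0) [+x clear] — {backplane, fan, pcb, standoff}
5. connector@(1, 2) [+x clear] — {backplane, connector, fan, pcb, standoff}
6. daughtercard@(1, 3) [+x clear] — {backplane, connector, daughtercard, fan, pcb, standoff}
7. module@(0, 0) [-y clear] — {backplane, connector, daughtercard, fan, module, pcb, standoff}
8. bezel@(2, 1) [-y clear] — {backplane, bezel, connector, daughtercard, fan, module, pcb, standoff}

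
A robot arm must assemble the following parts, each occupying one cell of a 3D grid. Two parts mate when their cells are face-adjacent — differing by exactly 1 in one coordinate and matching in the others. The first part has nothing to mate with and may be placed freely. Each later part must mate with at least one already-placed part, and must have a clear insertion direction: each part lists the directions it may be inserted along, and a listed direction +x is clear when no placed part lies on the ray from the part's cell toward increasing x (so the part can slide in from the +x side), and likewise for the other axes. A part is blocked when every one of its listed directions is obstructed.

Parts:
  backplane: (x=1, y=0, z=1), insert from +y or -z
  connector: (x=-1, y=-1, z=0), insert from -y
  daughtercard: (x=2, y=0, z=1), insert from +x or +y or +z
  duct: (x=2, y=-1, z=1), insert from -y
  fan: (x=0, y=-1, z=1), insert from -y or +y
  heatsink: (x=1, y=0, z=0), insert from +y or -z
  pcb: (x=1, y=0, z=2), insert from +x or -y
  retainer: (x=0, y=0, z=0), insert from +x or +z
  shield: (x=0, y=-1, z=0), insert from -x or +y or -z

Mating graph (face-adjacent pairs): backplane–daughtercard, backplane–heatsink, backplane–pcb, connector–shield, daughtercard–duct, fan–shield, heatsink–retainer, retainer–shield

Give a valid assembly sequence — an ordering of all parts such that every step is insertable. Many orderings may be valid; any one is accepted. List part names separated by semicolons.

shield; fan; retainer; heatsink; connector; backplane; pcb; daughtercard; duct

1. shield@(0, -1, 0) [-x clear] — {shield}
2. fan@(0, -1, 1) [-y clear] — {fan, shield}
3. retainer@(0, 0, 0) [+x clear] — {fan, retainer, shield}
4. heatsink@(1, 0, 0) [+y clear] — {fan, heatsink, retainer, shield}
5. connector@(-1, -1, 0) [-y clear] — {connector, fan, heatsink, retainer, shield}
6. backplane@(1, 0, 1) [+y clear] — {backplane, connector, fan, heatsink, retainer, shield}
7. pcb@(1, 0, 2) [+x clear] — {backplane, connector, fan, heatsink, pcb, retainer, shield}
8. daughtercard@(2, 0, 1) [+x clear] — {backplane, connector, daughtercard, fan, heatsink, pcb, retainer, shield}
9. duct@(2, -1, 1) [-y clear] — {backplane, connector, daughtercard, duct, fan, heatsink, pcb, retainer, shield}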